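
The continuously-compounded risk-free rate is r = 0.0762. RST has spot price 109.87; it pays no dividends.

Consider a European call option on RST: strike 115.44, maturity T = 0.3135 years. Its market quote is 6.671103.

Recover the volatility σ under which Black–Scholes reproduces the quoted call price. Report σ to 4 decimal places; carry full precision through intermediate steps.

At σ = 0.3228 the Black–Scholes value reproduces the quote:
σ√T = 0.3228·√0.3135 = 0.180739
d₁ = (ln(S/K) + (r+σ²/2)T) / (σ√T) = (ln(109.87/115.44) + (0.0762+0.3228²/2)·0.3135) / 0.180739 = (-0.049453 + 0.040222) / 0.180739 = -0.051074
d₂ = d₁ − σ√T = -0.051074 − 0.180739 = -0.231813
e^{−rT} = 0.976394
N(d₁) = 0.479633,  N(d₂) = 0.408342
V = S·N(d₁) − K·e^{−rT}·N(d₂) = 52.697316 − 46.026213 = 6.671103 (the quoted price), and the Black–Scholes price is strictly increasing in σ, so σ is unique

sigma = 0.3228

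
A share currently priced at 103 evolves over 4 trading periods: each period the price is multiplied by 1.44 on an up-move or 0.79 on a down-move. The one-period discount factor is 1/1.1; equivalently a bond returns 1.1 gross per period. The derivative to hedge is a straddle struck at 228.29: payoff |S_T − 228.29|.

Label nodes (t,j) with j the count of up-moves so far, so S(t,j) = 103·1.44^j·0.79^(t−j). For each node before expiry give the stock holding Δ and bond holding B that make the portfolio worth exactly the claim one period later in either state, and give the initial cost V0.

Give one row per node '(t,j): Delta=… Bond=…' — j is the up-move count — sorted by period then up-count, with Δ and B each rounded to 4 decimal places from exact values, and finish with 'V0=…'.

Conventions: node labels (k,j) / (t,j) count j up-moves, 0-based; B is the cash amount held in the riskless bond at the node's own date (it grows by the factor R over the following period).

Since d<R<u, set p* = (R−d)/(u−d) = 0.4769; price each node as the discounted p*-expectation of its children.
Terminal payoffs: V(4,0)=188.1714, V(4,1)=155.1625, V(4,2)=94.9942, V(4,3)=14.6795, V(4,4)=214.5911
(3,0): S=50.7830. Δ = (V_up−V_dn)/(S_up−S_dn) = (155.1625−188.1714)/(73.1275−40.1186) = -1.0000. V = [p*·155.1625 + (1−p*)·188.1714]/1.1 = 156.7533. B = V − Δ·S = 207.5364.
(3,1): S=92.5665. Δ = (V_up−V_dn)/(S_up−S_dn) = (94.9942−155.1625)/(133.2958−73.1275) = -1.0000. V = [p*·94.9942 + (1−p*)·155.1625]/1.1 = 114.9699. B = V − Δ·S = 207.5364.
(3,2): S=168.7288. Δ = (V_up−V_dn)/(S_up−S_dn) = (14.6795−94.9942)/(242.9695−133.2958) = -0.7323. V = [p*·14.6795 + (1−p*)·94.9942]/1.1 = 51.5366. B = V − Δ·S = 175.0977.
(3,3): S=307.5564. Δ = (V_up−V_dn)/(S_up−S_dn) = (214.5911−14.6795)/(442.8811−242.9695) = 1.0000. V = [p*·214.5911 + (1−p*)·14.6795]/1.1 = 100.0200. B = V − Δ·S = -207.5364.
(2,0): S=64.2823. Δ = (V_up−V_dn)/(S_up−S_dn) = (114.9699−156.7533)/(92.5665−50.7830) = -1.0000. V = [p*·114.9699 + (1−p*)·156.7533]/1.1 = 124.3871. B = V − Δ·S = 188.6694.
(2,1): S=117.1728. Δ = (V_up−V_dn)/(S_up−S_dn) = (51.5366−114.9699)/(168.7288−92.5665) = -0.8329. V = [p*·51.5366 + (1−p*)·114.9699]/1.1 = 77.0155. B = V − Δ·S = 174.6051.
(2,2): S=213.5808. Δ = (V_up−V_dn)/(S_up−S_dn) = (100.0200−51.5366)/(307.5564−168.7288) = 0.3492. V = [p*·100.0200 + (1−p*)·51.5366]/1.1 = 67.8722. B = V − Δ·S = -6.7176.
(1,0): S=81.3700. Δ = (V_up−V_dn)/(S_up−S_dn) = (77.0155−124.3871)/(117.1728−64.2823) = -0.8957. V = [p*·77.0155 + (1−p*)·124.3871]/1.1 = 92.5405. B = V − Δ·S = 165.4198.
(1,1): S=148.3200. Δ = (V_up−V_dn)/(S_up−S_dn) = (67.8722−77.0155)/(213.5808−117.1728) = -0.0948. V = [p*·67.8722 + (1−p*)·77.0155]/1.1 = 66.0499. B = V − Δ·S = 80.1165.
(0,0): S=103.0000. Δ = (V_up−V_dn)/(S_up−S_dn) = (66.0499−92.5405)/(148.3200−81.3700) = -0.3957. V = [p*·66.0499 + (1−p*)·92.5405]/1.1 = 72.6423. B = V − Δ·S = 113.3970.
Sanity check at the root: Δ(0,0)·S0 + B(0,0) reproduces V0 = 72.6423.

(0,0): Delta=-0.3957 Bond=113.3970
(1,0): Delta=-0.8957 Bond=165.4198
(1,1): Delta=-0.0948 Bond=80.1165
(2,0): Delta=-1.0000 Bond=188.6694
(2,1): Delta=-0.8329 Bond=174.6051
(2,2): Delta=0.3492 Bond=-6.7176
(3,0): Delta=-1.0000 Bond=207.5364
(3,1): Delta=-1.0000 Bond=207.5364
(3,2): Delta=-0.7323 Bond=175.0977
(3,3): Delta=1.0000 Bond=-207.5364
V0=72.6423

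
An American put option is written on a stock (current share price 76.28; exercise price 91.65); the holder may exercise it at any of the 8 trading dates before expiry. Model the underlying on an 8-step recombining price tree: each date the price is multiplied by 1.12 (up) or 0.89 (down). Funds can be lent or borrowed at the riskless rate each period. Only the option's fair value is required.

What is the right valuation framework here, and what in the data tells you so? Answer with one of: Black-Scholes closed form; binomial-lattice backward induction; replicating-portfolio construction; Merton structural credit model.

Key observation: an American put (K = 91.65, S₀ = 76.28) on a 8-date tree has no closed form — the optimal stopping decision is embedded and must be resolved recursively from expiry.

framework: binomial-lattice backward induction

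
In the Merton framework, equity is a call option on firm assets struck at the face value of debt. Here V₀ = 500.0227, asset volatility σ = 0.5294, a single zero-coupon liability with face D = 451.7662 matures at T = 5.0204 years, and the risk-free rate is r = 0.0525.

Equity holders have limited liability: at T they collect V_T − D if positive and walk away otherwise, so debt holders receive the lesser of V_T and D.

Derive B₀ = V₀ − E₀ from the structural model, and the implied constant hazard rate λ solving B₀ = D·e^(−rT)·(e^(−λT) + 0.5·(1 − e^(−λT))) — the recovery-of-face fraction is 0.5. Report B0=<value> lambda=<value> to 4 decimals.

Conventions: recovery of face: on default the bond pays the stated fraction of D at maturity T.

B0=226.4869 lambda=0.2365

Work the structural quantities from V₀ = 500.0227 against face 451.7662:
d₁ = [ln(V₀/D) + (r + σ²/2)T] / (σ√T)
   = [ln(500.0227/451.7662) + (0.0525 + 0.5·0.5294²)·5.0204] / (0.5294·√5.0204)
   = [0.101489 + 0.967091] / 1.186187 = 0.900852
d₂ = d₁ − σ√T = 0.900852 − 1.186187 = -0.285334
N(d₁) = 0.816167,  N(d₂) = 0.387694,  e^(−rT) = 0.768303
E₀ = V₀·N(d₁) − D·e^(−rT)·N(d₂)
   = 500.0227·0.816167 − 451.7662·0.768303·0.387694 = 273.535824
B₀ = V₀ − E₀ = 500.0227 − 273.535824 = 226.486876
e^(−λT) = (B₀·e^(rT)/D − 0.5)/(1 − 0.5) = (226.4869·1.301570/451.7662 − 0.5)/0.5 = 0.30504888
λ = −ln(0.30504888)/5.0204 = 0.236492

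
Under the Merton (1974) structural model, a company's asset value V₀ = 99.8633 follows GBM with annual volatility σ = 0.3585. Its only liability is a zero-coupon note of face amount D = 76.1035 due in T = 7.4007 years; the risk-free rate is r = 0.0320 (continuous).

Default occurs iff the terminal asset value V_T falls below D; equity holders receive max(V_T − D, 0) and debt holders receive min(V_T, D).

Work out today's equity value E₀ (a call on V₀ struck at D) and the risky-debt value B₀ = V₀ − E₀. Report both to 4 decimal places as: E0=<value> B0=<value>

E0=53.4002 B0=46.4631

With assets at 99.8633 and a single debt payment of 76.1035 at 7.4007 years:
d₁ = [ln(V₀/D) + (r + σ²/2)T] / (σ√T)
   = [ln(99.8633/76.1035) + (0.0320 + 0.5·0.3585²)·7.4007] / (0.3585·√7.4007)
   = [0.271708 + 0.712400] / 0.975272 = 1.009060
d₂ = d₁ − σ√T = 1.009060 − 0.975272 = 0.033789
N(d₁) = 0.843527,  N(d₂) = 0.513477,  e^(−rT) = 0.789131
E₀ = V₀·N(d₁) − D·e^(−rT)·N(d₂)
   = 99.8633·0.843527 − 76.1035·0.789131·0.513477 = 53.400191
B₀ = V₀ − E₀ = 99.8633 − 53.400191 = 46.463109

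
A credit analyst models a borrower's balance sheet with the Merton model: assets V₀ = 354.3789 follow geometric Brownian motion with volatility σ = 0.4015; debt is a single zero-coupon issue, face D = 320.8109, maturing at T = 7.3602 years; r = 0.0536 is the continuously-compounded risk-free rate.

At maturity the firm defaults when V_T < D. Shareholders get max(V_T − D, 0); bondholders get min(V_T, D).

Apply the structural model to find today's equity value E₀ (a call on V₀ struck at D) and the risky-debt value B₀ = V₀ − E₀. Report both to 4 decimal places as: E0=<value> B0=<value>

E0=197.7291 B0=156.6498

Work the structural quantities from V₀ = 354.3789 against face 320.8109:
d₁ = [ln(V₀/D) + (r + σ²/2)T] / (σ√T)
   = [ln(354.3789/320.8109) + (0.0536 + 0.5·0.4015²)·7.3602] / (0.4015·√7.3602)
   = [0.099515 + 0.987747] / 1.089257 = 0.998168
d₂ = d₁ − σ√T = 0.998168 − 1.089257 = -0.091089
N(d₁) = 0.840901,  N(d₂) = 0.463711,  e^(−rT) = 0.674012
E₀ = V₀·N(d₁) − D·e^(−rT)·N(d₂)
   = 354.3789·0.840901 − 320.8109·0.674012·0.463711 = 197.729124
B₀ = V₀ − E₀ = 354.3789 − 197.729124 = 156.649776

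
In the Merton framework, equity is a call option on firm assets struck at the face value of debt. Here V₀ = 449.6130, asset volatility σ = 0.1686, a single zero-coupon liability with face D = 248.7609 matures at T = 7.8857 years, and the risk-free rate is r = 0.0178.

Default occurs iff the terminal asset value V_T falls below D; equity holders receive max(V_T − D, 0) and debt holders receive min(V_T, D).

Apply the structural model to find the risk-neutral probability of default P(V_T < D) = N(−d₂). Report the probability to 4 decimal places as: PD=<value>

With assets at 449.6130 and a single debt payment of 248.7609 at 7.8857 years:
d₁ = [ln(V₀/D) + (r + σ²/2)T] / (σ√T)
   = [ln(449.6130/248.7609) + (0.0178 + 0.5·0.1686²)·7.8857] / (0.1686·√7.8857)
   = [0.591895 + 0.252445] / 0.473454 = 1.783362
d₂ = d₁ − σ√T = 1.783362 − 0.473454 = 1.309908
risk-neutral PD = N(−d₂) = N(-1.309908) = 0.095113

PD=0.0951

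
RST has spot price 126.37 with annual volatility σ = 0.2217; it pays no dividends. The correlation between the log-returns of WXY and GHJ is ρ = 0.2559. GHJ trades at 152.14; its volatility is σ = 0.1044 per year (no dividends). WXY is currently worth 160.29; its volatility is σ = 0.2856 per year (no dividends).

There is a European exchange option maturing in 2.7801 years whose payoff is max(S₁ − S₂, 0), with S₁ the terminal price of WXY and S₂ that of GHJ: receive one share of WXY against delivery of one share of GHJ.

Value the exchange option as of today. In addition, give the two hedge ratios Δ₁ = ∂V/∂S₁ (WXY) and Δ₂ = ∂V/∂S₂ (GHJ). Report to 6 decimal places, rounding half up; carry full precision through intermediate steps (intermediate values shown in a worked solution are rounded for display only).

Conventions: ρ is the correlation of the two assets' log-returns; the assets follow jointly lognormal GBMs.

σ_eff = √(σ₁² + σ₂² − 2ρσ₁σ₂) = √(0.2856² + 0.1044² − 2·0.2559·0.2856·0.1044) = 0.277861
d₁ = (ln(S₁/S₂) + (q₂ − q₁ + σ_eff²/2)T) / (σ_eff√T) = (ln(160.29/152.14) + (0.0 − 0.0 + 0.038603)·2.7801) / 0.463295 = 0.344283
d₂ = d₁ − σ_eff√T = 0.344283 − 0.463295 = -0.119012
N(d₁) = 0.634683,  N(d₂) = 0.452633
V = S₁·e^{−q₁T}·N(d₁) − S₂·e^{−q₂T}·N(d₂) = 101.733384 − 68.863595 = 32.869789
Key observation: no risk-free rate is needed — with the second asset as numeraire the exchange option is a call on the ratio S₁/S₂, and r cancels out of the value.
Δ₁ = e^{−q₁T}·N(d₁) = 0.634683;  Δ₂ = −e^{−q₂T}·N(d₂) = -0.452633

exchange price = 32.869789
Δ1 = 0.634683
Δ2 = -0.452633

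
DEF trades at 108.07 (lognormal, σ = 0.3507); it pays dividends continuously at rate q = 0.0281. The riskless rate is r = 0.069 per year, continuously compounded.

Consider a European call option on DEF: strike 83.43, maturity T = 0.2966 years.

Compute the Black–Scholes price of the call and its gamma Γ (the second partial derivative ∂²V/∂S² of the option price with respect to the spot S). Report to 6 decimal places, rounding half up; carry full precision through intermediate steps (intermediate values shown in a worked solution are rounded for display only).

price = 26.060494
Γ = 0.006094

σ√T = 0.3507·√0.2966 = 0.190995
d₁ = (ln(S/K) + (r−q+σ²/2)T) / (σ√T) = (ln(108.07/83.43) + (0.069−0.0281+0.3507²/2)·0.2966) / 0.190995 = (0.258771 + 0.030370) / 0.190995 = 1.513872
d₂ = d₁ − σ√T = 1.513872 − 0.190995 = 1.322878
e^{−rT} = 0.979743
e^{−qT} = 0.991700
N(d₁) = 0.934971,  N(d₂) = 0.907062
Call price V = S·e^{−qT}·N(d₁) − K·e^{−rT}·N(d₂) = 100.203673 − 74.143179 = 26.060494
φ(d₁) = (1/√(2π))·e^{−d₁²/2} = 0.126838
Γ = e^{−qT}·φ(d₁) / (S·σ·√T) = 0.006094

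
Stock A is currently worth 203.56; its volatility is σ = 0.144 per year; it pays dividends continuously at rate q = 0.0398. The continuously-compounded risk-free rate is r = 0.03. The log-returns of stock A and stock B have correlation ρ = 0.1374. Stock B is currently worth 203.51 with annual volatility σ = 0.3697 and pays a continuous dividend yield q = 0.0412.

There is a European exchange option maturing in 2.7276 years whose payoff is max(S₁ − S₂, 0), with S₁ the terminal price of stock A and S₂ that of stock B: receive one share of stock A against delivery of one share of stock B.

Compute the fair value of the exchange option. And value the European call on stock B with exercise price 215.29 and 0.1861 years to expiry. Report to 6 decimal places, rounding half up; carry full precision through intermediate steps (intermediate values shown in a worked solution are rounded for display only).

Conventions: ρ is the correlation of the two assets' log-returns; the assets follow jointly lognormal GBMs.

σ_eff = √(σ₁² + σ₂² − 2ρσ₁σ₂) = √(0.144² + 0.3697² − 2·0.1374·0.144·0.3697) = 0.377869
d₁ = (ln(S₁/S₂) + (q₂ − q₁ + σ_eff²/2)T) / (σ_eff√T) = (ln(203.56/203.51) + (0.0412 − 0.0398 + 0.071392)·2.7276) / 0.624067 = 0.318546
d₂ = d₁ − σ_eff√T = 0.318546 − 0.624067 = -0.305521
N(d₁) = 0.624965,  N(d₂) = 0.379985
V = S₁·e^{−q₁T}·N(d₁) − S₂·e^{−q₂T}·N(d₂) = 114.130443 − 69.111001 = 45.019442
[vanilla: stock B call K=215.29]
σ√T = 0.3697·√0.1861 = 0.159486
d₁ = (ln(S/K) + (r−q+σ²/2)T) / (σ√T) = (ln(203.51/215.29) + (0.03−0.0412+0.3697²/2)·0.1861) / 0.159486 = (-0.056271 + 0.010634) / 0.159486 = -0.286152
d₂ = d₁ − σ√T = -0.286152 − 0.159486 = -0.445638
e^{−rT} = 0.994433
e^{−qT} = 0.992362
N(d₁) = 0.387381,  N(d₂) = 0.327929
price = S·e^{−qT}·N(d₁) − K·e^{−rT}·N(d₂) = 78.233733 − 70.206857 = 8.026876

exchange price = 45.019442
price(stock B call K=215.29) = 8.026876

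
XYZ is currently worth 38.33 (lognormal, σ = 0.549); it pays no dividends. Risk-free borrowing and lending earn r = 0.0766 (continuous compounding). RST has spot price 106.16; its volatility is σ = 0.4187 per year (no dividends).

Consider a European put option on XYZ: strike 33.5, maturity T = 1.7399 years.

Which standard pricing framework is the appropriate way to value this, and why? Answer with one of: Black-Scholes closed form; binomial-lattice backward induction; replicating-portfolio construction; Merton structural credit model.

Key observation: a European claim on XYZ (strike 33.5) — a lognormal (GBM) underlying with constant rate and volatility — has an exact closed-form value; no lattice or capital structure is involved.

framework: Black-Scholes closed form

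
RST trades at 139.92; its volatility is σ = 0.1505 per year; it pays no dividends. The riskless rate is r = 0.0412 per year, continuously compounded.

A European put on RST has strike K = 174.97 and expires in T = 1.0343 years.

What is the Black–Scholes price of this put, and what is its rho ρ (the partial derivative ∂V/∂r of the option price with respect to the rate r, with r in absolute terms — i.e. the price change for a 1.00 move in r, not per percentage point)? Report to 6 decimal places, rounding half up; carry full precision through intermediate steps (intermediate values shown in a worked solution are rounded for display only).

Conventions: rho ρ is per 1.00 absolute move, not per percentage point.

σ√T = 0.1505·√1.0343 = 0.153059
d₁ = (ln(S/K) + (r+σ²/2)T) / (σ√T) = (ln(139.92/174.97) + (0.0412+0.1505²/2)·1.0343) / 0.153059 = (-0.223544 + 0.054327) / 0.153059 = -1.105565
d₂ = d₁ − σ√T = -1.105565 − 0.153059 = -1.258624
e^{−rT} = 0.958282
N(−d₁) = 0.865542,  N(−d₂) = 0.895917
Put price V = K·e^{−rT}·N(−d₂) − S·N(−d₁) = 150.218929 − 121.106706 = 29.112223
ρ = −K·T·e^{−rT}·N(−d₂) = -155.371438

price = 29.112223
ρ = -155.371438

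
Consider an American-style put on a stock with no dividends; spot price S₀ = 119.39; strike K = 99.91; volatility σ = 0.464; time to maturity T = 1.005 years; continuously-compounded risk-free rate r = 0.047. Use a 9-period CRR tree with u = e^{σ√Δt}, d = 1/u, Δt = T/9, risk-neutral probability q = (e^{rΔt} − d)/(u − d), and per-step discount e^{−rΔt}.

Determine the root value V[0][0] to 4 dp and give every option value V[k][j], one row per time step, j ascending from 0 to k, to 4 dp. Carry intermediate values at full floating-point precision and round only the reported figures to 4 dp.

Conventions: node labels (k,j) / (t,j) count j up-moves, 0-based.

Δt=0.11167, u=1.16772, d=0.85637, q=0.47822, disc=e^(-rΔt)=0.99477
k=9 terminal: V=max(K-S,0) → 70.3353 59.5828 44.9211 24.9288 0.0000 0.0000 0.0000 0.0000 0.0000 0.0000
k=8: j=0 S=34.5350 intr=65.3750 cont=64.8520 V=65.3750[EX]; j=1 S=47.0908 intr=52.8192 cont=52.2962 V=52.8192[EX]; j=2 S=64.2116 intr=35.6984 cont=35.1754 V=35.6984[EX]; j=3 S=87.5570 intr=12.3530 cont=12.9394 V=12.9394[hold]; j=4 S=119.3900 intr=0.0000 cont=0.0000 V=0.0000[hold]; j=5 S=162.7965 intr=0.0000 cont=0.0000 V=0.0000[hold]; j=6 S=221.9843 intr=0.0000 cont=0.0000 V=0.0000[hold]; j=7 S=302.6910 intr=0.0000 cont=0.0000 V=0.0000[hold]; j=8 S=412.7402 intr=0.0000 cont=0.0000 V=0.0000[hold]
k=7: j=0 S=40.3272 intr=59.5828 cont=59.0598 V=59.5828[EX]; j=1 S=54.9889 intr=44.9211 cont=44.3981 V=44.9211[EX]; j=2 S=74.9812 intr=24.9288 cont=24.6848 V=24.9288[EX]; j=3 S=102.2420 intr=0.0000 cont=6.7162 V=6.7162[hold]; j=4 S=139.4141 intr=0.0000 cont=0.0000 V=0.0000[hold]; j=5 S=190.1007 intr=0.0000 cont=0.0000 V=0.0000[hold]; j=6 S=259.2155 intr=0.0000 cont=0.0000 V=0.0000[hold]; j=7 S=353.4583 intr=0.0000 cont=0.0000 V=0.0000[hold]
k=6: j=0 S=47.0908 intr=52.8192 cont=52.2962 V=52.8192[EX]; j=1 S=64.2116 intr=35.6984 cont=35.1754 V=35.6984[EX]; j=2 S=87.5570 intr=12.3530 cont=16.1344 V=16.1344[hold]; j=3 S=119.3900 intr=0.0000 cont=3.4861 V=3.4861[hold]; j=4 S=162.7965 intr=0.0000 cont=0.0000 V=0.0000[hold]; j=5 S=221.9843 intr=0.0000 cont=0.0000 V=0.0000[hold]; j=6 S=302.6910 intr=0.0000 cont=0.0000 V=0.0000[hold]
k=5: j=0 S=54.9889 intr=44.9211 cont=44.3981 V=44.9211[EX]; j=1 S=74.9812 intr=24.9288 cont=26.2047 V=26.2047[hold]; j=2 S=102.2420 intr=0.0000 cont=10.0330 V=10.0330[hold]; j=3 S=139.4141 intr=0.0000 cont=1.8095 V=1.8095[hold]; j=4 S=190.1007 intr=0.0000 cont=0.0000 V=0.0000[hold]; j=5 S=259.2155 intr=0.0000 cont=0.0000 V=0.0000[hold]
k=4: j=0 S=64.2116 intr=35.6984 cont=35.7823 V=35.7823[hold]; j=1 S=87.5570 intr=12.3530 cont=18.3744 V=18.3744[hold]; j=2 S=119.3900 intr=0.0000 cont=6.0684 V=6.0684[hold]; j=3 S=162.7965 intr=0.0000 cont=0.9392 V=0.9392[hold]; j=4 S=221.9843 intr=0.0000 cont=0.0000 V=0.0000[hold]
k=3: j=0 S=74.9812 intr=24.9288 cont=27.3139 V=27.3139[hold]; j=1 S=102.2420 intr=0.0000 cont=12.4241 V=12.4241[hold]; j=2 S=139.4141 intr=0.0000 cont=3.5966 V=3.5966[hold]; j=3 S=190.1007 intr=0.0000 cont=0.4875 V=0.4875[hold]
k=2: j=0 S=87.5570 intr=12.3530 cont=20.0877 V=20.0877[hold]; j=1 S=119.3900 intr=0.0000 cont=8.1598 V=8.1598[hold]; j=2 S=162.7965 intr=0.0000 cont=2.0988 V=2.0988[hold]
k=1: j=0 S=102.2420 intr=0.0000 cont=14.3083 V=14.3083[hold]; j=1 S=139.4141 intr=0.0000 cont=5.2338 V=5.2338[hold]
k=0: j=0 S=119.3900 intr=0.0000 cont=9.9165 V=9.9165[hold]

price = 9.9165
tree:
9.9165
14.3083 5.2338
20.0877 8.1598 2.0988
27.3139 12.4241 3.5966 0.4875
35.7823 18.3744 6.0684 0.9392 0.0000
44.9211 26.2047 10.0330 1.8095 0.0000 0.0000
52.8192 35.6984 16.1344 3.4861 0.0000 0.0000 0.0000
59.5828 44.9211 24.9288 6.7162 0.0000 0.0000 0.0000 0.0000
65.3750 52.8192 35.6984 12.9394 0.0000 0.0000 0.0000 0.0000 0.0000
70.3353 59.5828 44.9211 24.9288 0.0000 0.0000 0.0000 0.0000 0.0000 0.0000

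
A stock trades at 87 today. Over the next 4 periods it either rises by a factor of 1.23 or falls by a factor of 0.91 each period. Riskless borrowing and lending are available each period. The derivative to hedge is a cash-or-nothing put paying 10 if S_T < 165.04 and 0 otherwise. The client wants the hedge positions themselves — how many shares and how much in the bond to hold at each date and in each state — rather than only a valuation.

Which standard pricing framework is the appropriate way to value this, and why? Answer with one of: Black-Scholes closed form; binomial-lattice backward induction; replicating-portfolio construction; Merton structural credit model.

Key observation: the task asks for the hedge itself — share and bond holdings at every node of the 4-period tree on spot 87 with factors 1.23/0.91 — which is exactly what the replicating-portfolio construction produces.

framework: replicating-portfolio construction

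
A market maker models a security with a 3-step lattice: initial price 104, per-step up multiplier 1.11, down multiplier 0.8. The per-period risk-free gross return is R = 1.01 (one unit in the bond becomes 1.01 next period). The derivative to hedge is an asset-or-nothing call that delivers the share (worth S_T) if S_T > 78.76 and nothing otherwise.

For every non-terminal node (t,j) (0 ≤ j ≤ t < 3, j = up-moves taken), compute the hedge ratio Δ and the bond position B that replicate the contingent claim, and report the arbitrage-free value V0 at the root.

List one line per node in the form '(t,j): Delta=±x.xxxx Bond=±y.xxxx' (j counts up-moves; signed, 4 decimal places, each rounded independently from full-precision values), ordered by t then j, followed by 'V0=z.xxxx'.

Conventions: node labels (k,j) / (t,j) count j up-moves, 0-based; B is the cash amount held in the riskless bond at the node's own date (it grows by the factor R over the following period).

Arbitrage-free pricing uses the up-move probability p* = (R−d)/(u−d) = 0.6774, discounting each step at R = 1.01.
At maturity the claim pays: V(3,0)=0.0000, V(3,1)=0.0000, V(3,2)=102.5107, V(3,3)=142.2336
  t=2,j=0: stock 66.5600 → up 73.8816 (V=0.0000), down 53.2480 (V=0.0000). Price 0.0000; hedge Δ=0.0000, bond B=0.0000.
  t=2,j=1: stock 92.3520 → up 102.5107 (V=102.5107), down 73.8816 (V=0.0000). Price 68.7552; hedge Δ=3.5806, bond B=-261.9245.
  t=2,j=2: stock 128.1384 → up 142.2336 (V=142.2336), down 102.5107 (V=102.5107). Price 128.1384; hedge Δ=1.0000, bond B=0.0000.
  t=1,j=0: stock 83.2000 → up 92.3520 (V=68.7552), down 66.5600 (V=0.0000). Price 46.1149; hedge Δ=2.6658, bond B=-175.6760.
  t=1,j=1: stock 115.4400 → up 128.1384 (V=128.1384), down 92.3520 (V=68.7552). Price 107.9035; hedge Δ=1.6594, bond B=-83.6552.
  t=0,j=0: stock 104.0000 → up 115.4400 (V=107.9035), down 83.2000 (V=46.1149). Price 87.1007; hedge Δ=1.9165, bond B=-112.2172.
Verification: the root portfolio costs Δ(0,0)·S0 + B(0,0) = 87.1007, matching V0.

(0,0): Delta=1.9165 Bond=-112.2172
(1,0): Delta=2.6658 Bond=-175.6760
(1,1): Delta=1.6594 Bond=-83.6552
(2,0): Delta=0.0000 Bond=0.0000
(2,1): Delta=3.5806 Bond=-261.9245
(2,2): Delta=1.0000 Bond=0.0000
V0=87.1007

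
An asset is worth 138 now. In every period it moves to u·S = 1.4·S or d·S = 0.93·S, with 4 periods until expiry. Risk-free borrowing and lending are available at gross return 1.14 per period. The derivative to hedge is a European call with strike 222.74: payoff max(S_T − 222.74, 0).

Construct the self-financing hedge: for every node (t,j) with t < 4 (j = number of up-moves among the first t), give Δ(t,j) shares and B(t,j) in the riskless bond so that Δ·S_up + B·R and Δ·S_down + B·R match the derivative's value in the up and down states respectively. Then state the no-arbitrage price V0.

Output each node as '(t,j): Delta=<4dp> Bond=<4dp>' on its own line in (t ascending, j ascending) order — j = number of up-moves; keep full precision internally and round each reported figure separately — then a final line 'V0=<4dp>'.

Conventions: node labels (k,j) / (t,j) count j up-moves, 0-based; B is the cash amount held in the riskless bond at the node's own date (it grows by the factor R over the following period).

(0,0): Delta=0.6206 Bond=-60.8389
(1,0): Delta=0.3717 Bond=-37.4076
(1,1): Delta=0.8254 Bond=-108.9119
(2,0): Delta=0.0782 Bond=-7.6180
(2,1): Delta=0.6131 Bond=-86.0109
(2,2): Delta=1.0000 Bond=-171.3912
(3,0): Delta=0.0000 Bond=0.0000
(3,1): Delta=0.1426 Bond=-19.4369
(3,2): Delta=1.0000 Bond=-195.3860
(3,3): Delta=1.0000 Bond=-195.3860
V0=24.8094

Under the risk-neutral measure, an up-move has probability p* = (R−d)/(u−d) = 0.4468 and values discount at R = 1.14.
Payoffs at expiry: V(4,0)=0.0000, V(4,1)=0.0000, V(4,2)=11.1982, V(4,3)=129.4250, V(4,4)=307.4008
Node (3,0) S=111.0013: V=(p*·0.0000+(1−p*)·0.0000)/1.14=0.0000; Δ=(0.0000−0.0000)/(155.4018−103.2312)=0.0000; B=V−Δ·S=0.0000
Node (3,1) S=167.0987: V=(p*·11.1982+(1−p*)·0.0000)/1.14=4.3890; Δ=(11.1982−0.0000)/(233.9382−155.4018)=0.1426; B=V−Δ·S=-19.4369
Node (3,2) S=251.5464: V=(p*·129.4250+(1−p*)·11.1982)/1.14=56.1604; Δ=(129.4250−11.1982)/(352.1650−233.9382)=1.0000; B=V−Δ·S=-195.3860
Node (3,3) S=378.6720: V=(p*·307.4008+(1−p*)·129.4250)/1.14=183.2860; Δ=(307.4008−129.4250)/(530.1408−352.1650)=1.0000; B=V−Δ·S=-195.3860
Node (2,0) S=119.3562: V=(p*·4.3890+(1−p*)·0.0000)/1.14=1.7202; Δ=(4.3890−0.0000)/(167.0987−111.0013)=0.0782; B=V−Δ·S=-7.6180
Node (2,1) S=179.6760: V=(p*·56.1604+(1−p*)·4.3890)/1.14=24.1411; Δ=(56.1604−4.3890)/(251.5464−167.0987)=0.6131; B=V−Δ·S=-86.0109
Node (2,2) S=270.4800: V=(p*·183.2860+(1−p*)·56.1604)/1.14=99.0888; Δ=(183.2860−56.1604)/(378.6720−251.5464)=1.0000; B=V−Δ·S=-171.3912
Node (1,0) S=128.3400: V=(p*·24.1411+(1−p*)·1.7202)/1.14=10.2966; Δ=(24.1411−1.7202)/(179.6760−119.3562)=0.3717; B=V−Δ·S=-37.4076
Node (1,1) S=193.2000: V=(p*·99.0888+(1−p*)·24.1411)/1.14=50.5512; Δ=(99.0888−24.1411)/(270.4800−179.6760)=0.8254; B=V−Δ·S=-108.9119
Node (0,0) S=138.0000: V=(p*·50.5512+(1−p*)·10.2966)/1.14=24.8094; Δ=(50.5512−10.2966)/(193.2000−128.3400)=0.6206; B=V−Δ·S=-60.8389
Sanity check at the root: Δ(0,0)·S0 + B(0,0) reproduces V0 = 24.8094.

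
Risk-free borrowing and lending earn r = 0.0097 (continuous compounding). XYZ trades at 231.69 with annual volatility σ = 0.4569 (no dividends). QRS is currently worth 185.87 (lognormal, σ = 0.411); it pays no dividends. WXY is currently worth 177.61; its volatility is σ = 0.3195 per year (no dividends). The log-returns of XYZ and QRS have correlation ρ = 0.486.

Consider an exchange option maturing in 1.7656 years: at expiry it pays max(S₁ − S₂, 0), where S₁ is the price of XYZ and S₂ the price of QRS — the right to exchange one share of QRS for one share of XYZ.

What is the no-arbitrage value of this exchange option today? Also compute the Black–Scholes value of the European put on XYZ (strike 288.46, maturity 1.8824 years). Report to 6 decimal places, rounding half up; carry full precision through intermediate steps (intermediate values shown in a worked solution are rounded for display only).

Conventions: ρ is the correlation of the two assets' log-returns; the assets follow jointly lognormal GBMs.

exchange price = 74.353273
price(XYZ put K=288.46) = 92.232891

σ_eff = √(σ₁² + σ₂² − 2ρσ₁σ₂) = √(0.4569² + 0.411² − 2·0.486·0.4569·0.411) = 0.441759
d₁ = (ln(S₁/S₂) + (q₂ − q₁ + σ_eff²/2)T) / (σ_eff√T) = (ln(231.69/185.87) + (0.0 − 0.0 + 0.097575)·1.7656) / 0.586991 = 0.668889
d₂ = d₁ − σ_eff√T = 0.668889 − 0.586991 = 0.081899
N(d₁) = 0.748217,  N(d₂) = 0.532636
V = S₁·e^{−q₁T}·N(d₁) − S₂·e^{−q₂T}·N(d₂) = 173.354387 − 99.001114 = 74.353273
[vanilla: XYZ put K=288.46]
σ√T = 0.4569·√1.8824 = 0.626869
d₁ = (ln(S/K) + (r+σ²/2)T) / (σ√T) = (ln(231.69/288.46) + (0.0097+0.4569²/2)·1.8824) / 0.626869 = (-0.219156 + 0.214742) / 0.626869 = -0.007042
d₂ = d₁ − σ√T = -0.007042 − 0.626869 = -0.633911
e^{−rT} = 0.981906
N(−d₁) = 0.502809,  N(−d₂) = 0.736931
price = K·e^{−rT}·N(−d₂) − S·N(−d₁) = 208.728754 − 116.495864 = 92.232891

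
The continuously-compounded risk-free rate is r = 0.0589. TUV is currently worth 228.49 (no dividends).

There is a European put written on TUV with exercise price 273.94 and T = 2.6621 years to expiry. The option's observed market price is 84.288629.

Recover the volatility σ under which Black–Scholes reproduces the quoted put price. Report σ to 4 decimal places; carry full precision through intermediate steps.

sigma = 0.5595

At σ = 0.5595 the Black–Scholes value reproduces the quote:
σ√T = 0.5595·√2.6621 = 0.912877
d₁ = (ln(S/K) + (r+σ²/2)T) / (σ√T) = (ln(228.49/273.94) + (0.0589+0.5595²/2)·2.6621) / 0.912877 = (-0.181417 + 0.573470) / 0.912877 = 0.429470
d₂ = d₁ − σ√T = 0.429470 − 0.912877 = -0.483407
e^{−rT} = 0.854877
N(−d₁) = 0.333791,  N(−d₂) = 0.685597
V = K·e^{−rT}·N(−d₂) − S·N(−d₁) = 160.556449 − 76.267820 = 84.288629 (the quoted price), and the Black–Scholes price is strictly increasing in σ, so σ is unique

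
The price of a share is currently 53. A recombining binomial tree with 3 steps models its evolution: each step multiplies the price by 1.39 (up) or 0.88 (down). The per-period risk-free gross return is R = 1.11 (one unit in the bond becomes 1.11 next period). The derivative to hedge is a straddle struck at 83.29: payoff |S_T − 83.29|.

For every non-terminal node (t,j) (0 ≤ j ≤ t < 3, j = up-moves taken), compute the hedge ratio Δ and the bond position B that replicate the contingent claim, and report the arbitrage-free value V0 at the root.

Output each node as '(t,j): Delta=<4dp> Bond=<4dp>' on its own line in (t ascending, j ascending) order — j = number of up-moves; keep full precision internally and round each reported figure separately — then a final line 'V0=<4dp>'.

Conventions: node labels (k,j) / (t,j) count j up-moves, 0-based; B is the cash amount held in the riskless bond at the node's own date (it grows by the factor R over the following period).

(0,0): Delta=-0.1592 Bond=27.6027
(1,0): Delta=-0.7669 Bond=58.9814
(1,1): Delta=0.3091 Bond=-3.8648
(2,0): Delta=-1.0000 Bond=75.0360
(2,1): Delta=-0.5873 Bond=53.8229
(2,2): Delta=1.0000 Bond=-75.0360
V0=19.1636

Arbitrage-free pricing uses the up-move probability p* = (R−d)/(u−d) = 0.4510, discounting each step at R = 1.11.
Payoffs at expiry: V(3,0)=47.1720, V(3,1)=26.2400, V(3,2)=6.8231, V(3,3)=59.0478
(2,0): S=41.0432. Δ = (V_up−V_dn)/(S_up−S_dn) = (26.2400−47.1720)/(57.0500−36.1180) = -1.0000. V = [p*·26.2400 + (1−p*)·47.1720]/1.11 = 33.9928. B = V − Δ·S = 75.0360.
(2,1): S=64.8296. Δ = (V_up−V_dn)/(S_up−S_dn) = (6.8231−26.2400)/(90.1131−57.0500) = -0.5873. V = [p*·6.8231 + (1−p*)·26.2400]/1.11 = 15.7508. B = V − Δ·S = 53.8229.
(2,2): S=102.4013. Δ = (V_up−V_dn)/(S_up−S_dn) = (59.0478−6.8231)/(142.3378−90.1131) = 1.0000. V = [p*·59.0478 + (1−p*)·6.8231]/1.11 = 27.3653. B = V − Δ·S = -75.0360.
(1,0): S=46.6400. Δ = (V_up−V_dn)/(S_up−S_dn) = (15.7508−33.9928)/(64.8296−41.0432) = -0.7669. V = [p*·15.7508 + (1−p*)·33.9928]/1.11 = 23.2126. B = V − Δ·S = 58.9814.
(1,1): S=73.6700. Δ = (V_up−V_dn)/(S_up−S_dn) = (27.3653−15.7508)/(102.4013−64.8296) = 0.3091. V = [p*·27.3653 + (1−p*)·15.7508]/1.11 = 18.9087. B = V − Δ·S = -3.8648.
(0,0): S=53.0000. Δ = (V_up−V_dn)/(S_up−S_dn) = (18.9087−23.2126)/(73.6700−46.6400) = -0.1592. V = [p*·18.9087 + (1−p*)·23.2126]/1.11 = 19.1636. B = V − Δ·S = 27.6027.
As a check, the time-0 holding Δ(0,0)·S0 + B(0,0) comes to 19.1636 — exactly V0.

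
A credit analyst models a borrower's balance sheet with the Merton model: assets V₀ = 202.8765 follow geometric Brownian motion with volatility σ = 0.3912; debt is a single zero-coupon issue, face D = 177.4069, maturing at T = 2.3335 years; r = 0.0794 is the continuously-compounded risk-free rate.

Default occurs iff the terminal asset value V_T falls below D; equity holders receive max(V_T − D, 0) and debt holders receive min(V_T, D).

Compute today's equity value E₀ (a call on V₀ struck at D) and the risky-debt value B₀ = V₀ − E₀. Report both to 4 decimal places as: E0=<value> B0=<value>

E0=74.3920 B0=128.4845

Work the structural quantities from V₀ = 202.8765 against face 177.4069:
d₁ = [ln(V₀/D) + (r + σ²/2)T] / (σ√T)
   = [ln(202.8765/177.4069) + (0.0794 + 0.5·0.3912²)·2.3335] / (0.3912·√2.3335)
   = [0.134151 + 0.363836] / 0.597589 = 0.833328
d₂ = d₁ − σ√T = 0.833328 − 0.597589 = 0.235739
N(d₁) = 0.797670,  N(d₂) = 0.593182,  e^(−rT) = 0.830872
E₀ = V₀·N(d₁) − D·e^(−rT)·N(d₂)
   = 202.8765·0.797670 − 177.4069·0.830872·0.593182 = 74.392042
B₀ = V₀ − E₀ = 202.8765 − 74.392042 = 128.484458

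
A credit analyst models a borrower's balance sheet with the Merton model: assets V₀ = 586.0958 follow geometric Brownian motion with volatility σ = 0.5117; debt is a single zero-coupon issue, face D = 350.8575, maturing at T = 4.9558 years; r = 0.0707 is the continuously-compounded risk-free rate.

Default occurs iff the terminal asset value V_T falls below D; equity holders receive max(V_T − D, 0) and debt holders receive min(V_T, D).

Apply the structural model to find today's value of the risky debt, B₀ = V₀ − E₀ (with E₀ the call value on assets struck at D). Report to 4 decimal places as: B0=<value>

Equity is a call on the firm's assets struck at D = 350.8575:
d₁ = [ln(V₀/D) + (r + σ²/2)T] / (σ√T)
   = [ln(586.0958/350.8575) + (0.0707 + 0.5·0.5117²)·4.9558] / (0.5117·√4.9558)
   = [0.513103 + 0.999181] / 1.139127 = 1.327581
d₂ = d₁ − σ√T = 1.327581 − 1.139127 = 0.188453
N(d₁) = 0.907842,  N(d₂) = 0.574739,  e^(−rT) = 0.704424
E₀ = V₀·N(d₁) − D·e^(−rT)·N(d₂)
   = 586.0958·0.907842 − 350.8575·0.704424·0.574739 = 390.033990
B₀ = V₀ − E₀ = 586.0958 − 390.033990 = 196.061810

B0=196.0618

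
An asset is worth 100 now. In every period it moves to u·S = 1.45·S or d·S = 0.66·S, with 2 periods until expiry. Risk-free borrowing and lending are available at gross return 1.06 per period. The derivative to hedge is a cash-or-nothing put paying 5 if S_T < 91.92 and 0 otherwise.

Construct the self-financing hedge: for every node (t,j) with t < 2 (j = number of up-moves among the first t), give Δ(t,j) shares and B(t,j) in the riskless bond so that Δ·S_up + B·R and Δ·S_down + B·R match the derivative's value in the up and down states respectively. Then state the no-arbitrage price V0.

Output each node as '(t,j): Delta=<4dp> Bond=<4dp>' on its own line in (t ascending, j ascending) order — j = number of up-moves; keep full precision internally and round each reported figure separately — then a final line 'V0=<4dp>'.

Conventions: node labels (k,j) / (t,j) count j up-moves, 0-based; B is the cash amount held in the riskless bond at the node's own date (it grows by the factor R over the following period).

(0,0): Delta=-0.0295 Bond=4.0322
(1,0): Delta=-0.0959 Bond=8.6578
(1,1): Delta=0.0000 Bond=0.0000
V0=1.0845

No-arbitrage ⇒ martingale measure with p* = (R−d)/(u−d) = 0.5063.
At maturity the claim pays: V(2,0)=5.0000, V(2,1)=0.0000, V(2,2)=0.0000
  t=1,j=0: stock 66.0000 → up 95.7000 (V=0.0000), down 43.5600 (V=5.0000). Price 2.3286; hedge Δ=-0.0959, bond B=8.6578.
  t=1,j=1: stock 145.0000 → up 210.2500 (V=0.0000), down 95.7000 (V=0.0000). Price 0.0000; hedge Δ=0.0000, bond B=0.0000.
  t=0,j=0: stock 100.0000 → up 145.0000 (V=0.0000), down 66.0000 (V=2.3286). Price 1.0845; hedge Δ=-0.0295, bond B=4.0322.
Check: Δ(0,0)·S0 + B(0,0) = 1.0845 = V0.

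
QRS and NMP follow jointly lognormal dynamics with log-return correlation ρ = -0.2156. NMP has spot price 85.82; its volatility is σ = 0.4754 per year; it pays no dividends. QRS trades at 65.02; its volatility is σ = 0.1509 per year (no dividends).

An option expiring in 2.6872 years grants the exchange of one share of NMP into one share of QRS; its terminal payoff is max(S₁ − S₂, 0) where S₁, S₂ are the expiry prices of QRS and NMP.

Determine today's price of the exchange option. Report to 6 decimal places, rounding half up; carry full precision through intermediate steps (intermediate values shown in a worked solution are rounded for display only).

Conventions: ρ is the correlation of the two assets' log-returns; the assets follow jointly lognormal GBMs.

σ_eff = √(σ₁² + σ₂² − 2ρσ₁σ₂) = √(0.1509² + 0.4754² − 2·-0.2156·0.1509·0.4754) = 0.528876
d₁ = (ln(S₁/S₂) + (q₂ − q₁ + σ_eff²/2)T) / (σ_eff√T) = (ln(65.02/85.82) + (0.0 − 0.0 + 0.139855)·2.6872) / 0.866969 = 0.113338
d₂ = d₁ − σ_eff√T = 0.113338 − 0.866969 = -0.753631
N(d₁) = 0.545119,  N(d₂) = 0.225535
V = S₁·e^{−q₁T}·N(d₁) − S₂·e^{−q₂T}·N(d₂) = 35.443612 − 19.355448 = 16.088164
Key observation: no risk-free rate is needed — with the second asset as numeraire the exchange option is a call on the ratio S₁/S₂, and r cancels out of the value.

exchange price = 16.088164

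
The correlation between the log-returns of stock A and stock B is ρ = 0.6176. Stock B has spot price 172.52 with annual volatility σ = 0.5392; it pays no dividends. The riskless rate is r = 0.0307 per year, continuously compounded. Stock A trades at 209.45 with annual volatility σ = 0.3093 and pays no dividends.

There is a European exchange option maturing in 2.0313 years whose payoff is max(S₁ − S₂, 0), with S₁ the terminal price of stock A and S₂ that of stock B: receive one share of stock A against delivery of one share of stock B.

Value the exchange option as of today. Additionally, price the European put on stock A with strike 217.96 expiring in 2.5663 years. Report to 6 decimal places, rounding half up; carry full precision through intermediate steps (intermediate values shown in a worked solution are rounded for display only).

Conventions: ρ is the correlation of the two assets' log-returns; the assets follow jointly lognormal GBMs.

σ_eff = √(σ₁² + σ₂² − 2ρσ₁σ₂) = √(0.3093² + 0.5392² − 2·0.6176·0.3093·0.5392) = 0.424739
d₁ = (ln(S₁/S₂) + (q₂ − q₁ + σ_eff²/2)T) / (σ_eff√T) = (ln(209.45/172.52) + (0.0 − 0.0 + 0.090202)·2.0313) / 0.605354 = 0.623104
d₂ = d₁ − σ_eff√T = 0.623104 − 0.605354 = 0.017751
N(d₁) = 0.733392,  N(d₂) = 0.507081
V = S₁·e^{−q₁T}·N(d₁) − S₂·e^{−q₂T}·N(d₂) = 153.608949 − 87.481628 = 66.127320
[vanilla: stock A put K=217.96]
σ√T = 0.3093·√2.5663 = 0.495489
d₁ = (ln(S/K) + (r+σ²/2)T) / (σ√T) = (ln(209.45/217.96) + (0.0307+0.3093²/2)·2.5663) / 0.495489 = (-0.039827 + 0.201540) / 0.495489 = 0.326372
d₂ = d₁ − σ√T = 0.326372 − 0.495489 = -0.169117
e^{−rT} = 0.924238
N(−d₁) = 0.372072,  N(−d₂) = 0.567148
price = K·e^{−rT}·N(−d₂) − S·N(−d₁) = 114.250185 − 77.930405 = 36.319780

exchange price = 66.127320
price(stock A put K=217.96) = 36.319780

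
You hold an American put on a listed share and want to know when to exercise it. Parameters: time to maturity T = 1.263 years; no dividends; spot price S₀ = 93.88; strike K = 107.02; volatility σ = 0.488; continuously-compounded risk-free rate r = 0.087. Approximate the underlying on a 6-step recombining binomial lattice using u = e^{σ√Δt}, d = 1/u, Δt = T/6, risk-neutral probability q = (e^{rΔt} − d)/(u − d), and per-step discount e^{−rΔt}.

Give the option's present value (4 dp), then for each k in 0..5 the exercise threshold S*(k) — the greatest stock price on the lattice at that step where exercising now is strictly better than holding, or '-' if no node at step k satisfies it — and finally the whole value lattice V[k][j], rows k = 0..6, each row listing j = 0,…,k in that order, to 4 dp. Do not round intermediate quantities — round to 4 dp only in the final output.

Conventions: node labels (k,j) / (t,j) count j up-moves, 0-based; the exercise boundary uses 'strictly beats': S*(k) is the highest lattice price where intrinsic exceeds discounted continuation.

price = 24.1384
boundary = - - 59.9929 47.9582 59.9929 75.0475
tree:
24.1384
34.2912 14.2852
47.0271 22.0841 6.5544
59.0618 32.9769 11.3676 1.6970
68.6823 47.0271 19.3251 3.3572 0.0000
76.3729 59.0618 31.9725 6.6418 0.0000 0.0000
82.5207 68.6823 47.0271 13.1400 0.0000 0.0000 0.0000

Δt=0.21050  u=1.25094  d=0.79940  q=0.48519  discount=0.98185
step 6 (expiry): payoffs max(K−S,0) = 82.5207 68.6823 47.0271 13.1400 0.0000 0.0000 0.0000
step 5: (k=5,j=0): S=30.6471, K−S=76.3729, hold=74.4308 ⇒ V=76.3729 exercise | (k=5,j=1): S=47.9582, K−S=59.0618, hold=57.1197 ⇒ V=59.0618 exercise | (k=5,j=2): S=75.0475, K−S=31.9725, hold=30.0304 ⇒ V=31.9725 exercise | (k=5,j=3): S=117.4383, K−S=0.0000, hold=6.6418 ⇒ V=6.6418 continue | (k=5,j=4): S=183.7736, K−S=0.0000, hold=0.0000 ⇒ V=0.0000 continue | (k=5,j=5): S=287.5786, K−S=0.0000, hold=0.0000 ⇒ V=0.0000 continue  boundary S*=75.0475
step 4: (k=4,j=0): S=38.3377, K−S=68.6823, hold=66.7402 ⇒ V=68.6823 exercise | (k=4,j=1): S=59.9929, K−S=47.0271, hold=45.0850 ⇒ V=47.0271 exercise | (k=4,j=2): S=93.8800, K−S=13.1400, hold=19.3251 ⇒ V=19.3251 continue | (k=4,j=3): S=146.9083, K−S=0.0000, hold=3.3572 ⇒ V=3.3572 continue | (k=4,j=4): S=229.8899, K−S=0.0000, hold=0.0000 ⇒ V=0.0000 continue  boundary S*=59.9929
step 3: (k=3,j=0): S=47.9582, K−S=59.0618, hold=57.1197 ⇒ V=59.0618 exercise | (k=3,j=1): S=75.0475, K−S=31.9725, hold=32.9769 ⇒ V=32.9769 continue | (k=3,j=2): S=117.4383, K−S=0.0000, hold=11.3676 ⇒ V=11.3676 continue | (k=3,j=3): S=183.7736, K−S=0.0000, hold=1.6970 ⇒ V=1.6970 continue  boundary S*=47.9582
step 2: (k=2,j=0): S=59.9929, K−S=47.0271, hold=45.5635 ⇒ V=47.0271 exercise | (k=2,j=1): S=93.8800, K−S=13.1400, hold=22.0841 ⇒ V=22.0841 continue | (k=2,j=2): S=146.9083, K−S=0.0000, hold=6.5544 ⇒ V=6.5544 continue  boundary S*=59.9929
step 1: (k=1,j=0): S=75.0475, K−S=31.9725, hold=34.2912 ⇒ V=34.2912 continue | (k=1,j=1): S=117.4383, K−S=0.0000, hold=14.2852 ⇒ V=14.2852 continue  boundary S*=-
step 0: (k=0,j=0): S=93.8800, K−S=13.1400, hold=24.1384 ⇒ V=24.1384 continue  boundary S*=-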